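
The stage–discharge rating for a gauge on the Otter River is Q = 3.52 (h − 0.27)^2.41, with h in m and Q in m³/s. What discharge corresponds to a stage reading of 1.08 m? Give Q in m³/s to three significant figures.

Q = 3.52 × (1.08 − 0.27)^2.41 = 3.52 × 0.81^2.41 = 2.118 m³/s

2.12 m³/s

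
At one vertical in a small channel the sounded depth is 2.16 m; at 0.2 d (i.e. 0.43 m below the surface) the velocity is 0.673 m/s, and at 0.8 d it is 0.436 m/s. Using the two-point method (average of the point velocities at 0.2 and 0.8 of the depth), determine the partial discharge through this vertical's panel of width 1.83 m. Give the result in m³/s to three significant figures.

2.19 m³/s

v̄ = (0.673 + 0.436) / 2 = 0.5545 m/s
q = v̄ × d × w = 0.5545 × 2.16 × 1.83 = 2.192 m³/s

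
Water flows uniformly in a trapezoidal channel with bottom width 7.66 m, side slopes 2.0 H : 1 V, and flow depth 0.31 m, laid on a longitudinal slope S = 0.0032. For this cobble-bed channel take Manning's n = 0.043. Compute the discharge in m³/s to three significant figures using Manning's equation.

1.46 m³/s

A = (b + z·y)·y = (7.66 + 2.0×0.31)×0.31 = 2.567 m²
P = b + 2y√(1+z²) = 7.66 + 2×0.31×√(1+2.0²) = 9.046 m
R = A/P = 2.567/9.046 = 0.2837 m
Q = (1/n)·A·R^(2/3)·S^(1/2) = (1/0.043) × 2.567 × 0.2837^(2/3) × 0.0032^(1/2) = 1.458 m³/s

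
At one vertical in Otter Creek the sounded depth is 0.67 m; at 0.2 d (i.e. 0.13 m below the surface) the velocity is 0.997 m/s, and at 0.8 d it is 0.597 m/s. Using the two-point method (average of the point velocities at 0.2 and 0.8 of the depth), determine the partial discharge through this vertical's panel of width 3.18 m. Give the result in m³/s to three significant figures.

1.70 m³/s

v̄ = (0.997 + 0.597) / 2 = 0.7970 m/s
q = v̄ × d × w = 0.7970 × 0.67 × 3.18 = 1.698 m³/s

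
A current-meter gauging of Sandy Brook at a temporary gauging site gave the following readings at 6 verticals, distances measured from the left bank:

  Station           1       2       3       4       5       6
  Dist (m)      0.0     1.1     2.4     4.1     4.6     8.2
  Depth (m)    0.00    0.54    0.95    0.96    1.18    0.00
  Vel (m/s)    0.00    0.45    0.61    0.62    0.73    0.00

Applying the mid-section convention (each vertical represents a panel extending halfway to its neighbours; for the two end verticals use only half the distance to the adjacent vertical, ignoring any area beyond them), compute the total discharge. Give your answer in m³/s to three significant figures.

w_2 = (2.4 − 0.0)/2 = 1.2 m; q_2 = 0.45 × 0.54 × 1.2 = 0.2916 m³/s
w_3 = (4.1 − 1.1)/2 = 1.5 m; q_3 = 0.61 × 0.95 × 1.5 = 0.8693 m³/s
w_4 = (4.6 − 2.4)/2 = 1.1 m; q_4 = 0.62 × 0.96 × 1.1 = 0.6547 m³/s
w_5 = (8.2 − 4.1)/2 = 2.05 m; q_5 = 0.73 × 1.18 × 2.05 = 1.766 m³/s
Stations 1, 6 contribute zero (depth or velocity is 0).
Q = Σ qᵢ = 3.581 m³/s

3.58 m³/s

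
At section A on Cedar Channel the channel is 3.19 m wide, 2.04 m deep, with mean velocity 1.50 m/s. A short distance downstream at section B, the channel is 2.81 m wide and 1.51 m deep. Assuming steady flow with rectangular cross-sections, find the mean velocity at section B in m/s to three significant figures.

2.30 m/s

Q = A₁V₁ = (3.19×2.04) × 1.50 = 9.761 m³/s
A₂ = 2.81 × 1.51 = 4.243 m²
V₂ = Q/A₂ = 9.761/4.243 = 2.301 m/s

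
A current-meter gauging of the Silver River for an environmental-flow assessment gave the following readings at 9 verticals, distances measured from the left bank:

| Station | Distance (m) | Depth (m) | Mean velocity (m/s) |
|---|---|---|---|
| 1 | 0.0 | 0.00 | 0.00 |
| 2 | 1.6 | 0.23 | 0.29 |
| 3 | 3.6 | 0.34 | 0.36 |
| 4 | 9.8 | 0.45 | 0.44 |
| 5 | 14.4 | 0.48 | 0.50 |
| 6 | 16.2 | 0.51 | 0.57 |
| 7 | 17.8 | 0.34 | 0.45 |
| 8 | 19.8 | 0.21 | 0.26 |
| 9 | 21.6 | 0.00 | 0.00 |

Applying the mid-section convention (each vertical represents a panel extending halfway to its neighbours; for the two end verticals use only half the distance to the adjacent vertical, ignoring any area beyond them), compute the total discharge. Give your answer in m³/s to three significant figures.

w_2 = (3.6 − 0.0)/2 = 1.8 m; q_2 = 0.29 × 0.23 × 1.8 = 0.1201 m³/s
w_3 = (9.8 − 1.6)/2 = 4.1 m; q_3 = 0.36 × 0.34 × 4.1 = 0.5018 m³/s
w_4 = (14.4 − 3.6)/2 = 5.4 m; q_4 = 0.44 × 0.45 × 5.4 = 1.069 m³/s
w_5 = (16.2 − 9.8)/2 = 3.2 m; q_5 = 0.50 × 0.48 × 3.2 = 0.7680 m³/s
w_6 = (17.8 − 14.4)/2 = 1.7 m; q_6 = 0.57 × 0.51 × 1.7 = 0.4942 m³/s
w_7 = (19.8 − 16.2)/2 = 1.8 m; q_7 = 0.45 × 0.34 × 1.8 = 0.2754 m³/s
w_8 = (21.6 − 17.8)/2 = 1.9 m; q_8 = 0.26 × 0.21 × 1.9 = 0.1037 m³/s
Stations 1, 9 contribute zero (depth or velocity is 0).
Q = Σ qᵢ = 3.332 m³/s

3.33 m³/s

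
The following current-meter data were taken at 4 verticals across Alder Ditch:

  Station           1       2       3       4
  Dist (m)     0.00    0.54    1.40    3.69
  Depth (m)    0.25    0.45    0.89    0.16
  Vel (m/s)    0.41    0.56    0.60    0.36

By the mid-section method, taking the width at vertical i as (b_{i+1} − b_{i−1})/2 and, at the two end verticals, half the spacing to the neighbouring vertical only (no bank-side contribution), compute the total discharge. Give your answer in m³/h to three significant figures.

w_1 = (0.54 − 0.00)/2 = 0.27 m; q_1 = 0.41 × 0.25 × 0.27 = 0.02768 m³/s
w_2 = (1.40 − 0.00)/2 = 0.7 m; q_2 = 0.56 × 0.45 × 0.7 = 0.1764 m³/s
w_3 = (3.69 − 0.54)/2 = 1.575 m; q_3 = 0.60 × 0.89 × 1.575 = 0.8411 m³/s
w_4 = (3.69 − 1.40)/2 = 1.145 m; q_4 = 0.36 × 0.16 × 1.145 = 0.06595 m³/s
Q = Σ qᵢ = 1.111 m³/s
= 1.111 × 3600 = 4000 m³/h

4000 m³/h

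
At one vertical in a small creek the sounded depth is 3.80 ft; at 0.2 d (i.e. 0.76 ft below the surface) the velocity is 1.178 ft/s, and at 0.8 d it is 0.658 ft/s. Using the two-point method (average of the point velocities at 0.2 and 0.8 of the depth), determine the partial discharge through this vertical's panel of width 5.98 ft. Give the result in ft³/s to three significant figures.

v̄ = (1.178 + 0.658) / 2 = 0.9180 ft/s
q = v̄ × d × w = 0.9180 × 3.80 × 5.98 = 20.86 ft³/s

20.9 ft³/s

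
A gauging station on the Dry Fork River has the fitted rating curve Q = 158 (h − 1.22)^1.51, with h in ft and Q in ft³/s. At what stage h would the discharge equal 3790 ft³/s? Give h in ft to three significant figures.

9.42 ft

h − h₀ = (Q/C)^(1/b) = (3790/158)^(1/1.51) = 8.202 ft
h = 1.22 + 8.202 = 9.422 ft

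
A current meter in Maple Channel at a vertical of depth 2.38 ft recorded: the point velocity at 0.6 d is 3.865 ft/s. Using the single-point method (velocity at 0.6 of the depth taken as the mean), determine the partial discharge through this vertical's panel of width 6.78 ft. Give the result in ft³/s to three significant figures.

v̄ = v₀.₆ = 3.865 ft/s
q = v̄ × d × w = 3.865 × 2.38 × 6.78 = 62.37 ft³/s

62.4 ft³/s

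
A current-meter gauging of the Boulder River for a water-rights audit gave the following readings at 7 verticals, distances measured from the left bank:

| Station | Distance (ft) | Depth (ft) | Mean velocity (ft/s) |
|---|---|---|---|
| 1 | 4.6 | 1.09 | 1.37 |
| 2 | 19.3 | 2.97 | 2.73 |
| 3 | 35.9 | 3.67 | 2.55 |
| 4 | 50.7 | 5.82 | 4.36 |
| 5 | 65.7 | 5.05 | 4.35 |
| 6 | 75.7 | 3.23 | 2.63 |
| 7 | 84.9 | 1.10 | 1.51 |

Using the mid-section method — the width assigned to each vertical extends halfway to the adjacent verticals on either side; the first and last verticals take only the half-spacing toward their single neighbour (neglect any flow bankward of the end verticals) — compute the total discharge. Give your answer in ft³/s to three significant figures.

1030 ft³/s

w_1 = (19.3 − 4.6)/2 = 7.35 ft; q_1 = 1.37 × 1.09 × 7.35 = 10.98 ft³/s
w_2 = (35.9 − 4.6)/2 = 15.65 ft; q_2 = 2.73 × 2.97 × 15.65 = 126.9 ft³/s
w_3 = (50.7 − 19.3)/2 = 15.7 ft; q_3 = 2.55 × 3.67 × 15.7 = 146.9 ft³/s
w_4 = (65.7 − 35.9)/2 = 14.9 ft; q_4 = 4.36 × 5.82 × 14.9 = 378.1 ft³/s
w_5 = (75.7 − 50.7)/2 = 12.5 ft; q_5 = 4.35 × 5.05 × 12.5 = 274.6 ft³/s
w_6 = (84.9 − 65.7)/2 = 9.6 ft; q_6 = 2.63 × 3.23 × 9.6 = 81.55 ft³/s
w_7 = (84.9 − 75.7)/2 = 4.6 ft; q_7 = 1.51 × 1.10 × 4.6 = 7.641 ft³/s
Q = Σ qᵢ = 1027 ft³/s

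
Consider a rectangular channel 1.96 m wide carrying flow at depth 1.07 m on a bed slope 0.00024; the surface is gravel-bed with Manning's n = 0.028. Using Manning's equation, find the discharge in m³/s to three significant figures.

A = b·y = 1.96 × 1.07 = 2.097 m²
P = b + 2y = 1.96 + 2×1.07 = 4.100 m
R = A/P = 2.097/4.100 = 0.5115 m
Q = (1/n)·A·R^(2/3)·S^(1/2) = (1/0.028) × 2.097 × 0.5115^(2/3) × 0.00024^(1/2) = 0.7421 m³/s

0.742 m³/s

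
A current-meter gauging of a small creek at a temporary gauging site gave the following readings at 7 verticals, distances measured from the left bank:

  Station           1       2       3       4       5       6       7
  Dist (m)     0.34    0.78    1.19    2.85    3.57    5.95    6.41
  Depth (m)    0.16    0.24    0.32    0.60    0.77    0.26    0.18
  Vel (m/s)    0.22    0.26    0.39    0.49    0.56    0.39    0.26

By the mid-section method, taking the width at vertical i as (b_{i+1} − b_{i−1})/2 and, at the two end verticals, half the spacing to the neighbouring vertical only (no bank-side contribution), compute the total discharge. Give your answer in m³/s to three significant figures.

w_1 = (0.78 − 0.34)/2 = 0.22 m; q_1 = 0.22 × 0.16 × 0.22 = 0.007744 m³/s
w_2 = (1.19 − 0.34)/2 = 0.425 m; q_2 = 0.26 × 0.24 × 0.425 = 0.02652 m³/s
w_3 = (2.85 − 0.78)/2 = 1.035 m; q_3 = 0.39 × 0.32 × 1.035 = 0.1292 m³/s
w_4 = (3.57 − 1.19)/2 = 1.19 m; q_4 = 0.49 × 0.60 × 1.19 = 0.3499 m³/s
w_5 = (5.95 − 2.85)/2 = 1.55 m; q_5 = 0.56 × 0.77 × 1.55 = 0.6684 m³/s
w_6 = (6.41 − 3.57)/2 = 1.42 m; q_6 = 0.39 × 0.26 × 1.42 = 0.1440 m³/s
w_7 = (6.41 − 5.95)/2 = 0.23 m; q_7 = 0.26 × 0.18 × 0.23 = 0.01076 m³/s
Q = Σ qᵢ = 1.336 m³/s

1.34 m³/s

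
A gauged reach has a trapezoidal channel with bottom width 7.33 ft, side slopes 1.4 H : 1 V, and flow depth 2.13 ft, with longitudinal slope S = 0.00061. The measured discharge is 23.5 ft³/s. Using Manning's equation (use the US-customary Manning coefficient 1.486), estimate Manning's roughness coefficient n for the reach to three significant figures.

0.0449

A = (b + z·y)·y = (7.33 + 1.4×2.13)×2.13 = 21.96 ft²
P = b + 2y√(1+z²) = 7.33 + 2×2.13×√(1+1.4²) = 14.66 ft
R = A/P = 21.96/14.66 = 1.498 ft
n = (1.486/Q)·A·R^(2/3)·S^(1/2) = (1.486/23.5) × 21.96 × 1.309 × 0.02470 = 0.04492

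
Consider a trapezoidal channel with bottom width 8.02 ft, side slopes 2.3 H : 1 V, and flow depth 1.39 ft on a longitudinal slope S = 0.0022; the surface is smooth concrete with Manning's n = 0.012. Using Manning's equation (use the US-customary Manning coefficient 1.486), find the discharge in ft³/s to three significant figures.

93.0 ft³/s

A = (b + z·y)·y = (8.02 + 2.3×1.39)×1.39 = 15.59 ft²
P = b + 2y√(1+z²) = 8.02 + 2×1.39×√(1+2.3²) = 14.99 ft
R = A/P = 15.59/14.99 = 1.040 ft
Q = (1.486/n)·A·R^(2/3)·S^(1/2) = (1.486/0.012) × 15.59 × 1.040^(2/3) × 0.0022^(1/2) = 92.96 ft³/s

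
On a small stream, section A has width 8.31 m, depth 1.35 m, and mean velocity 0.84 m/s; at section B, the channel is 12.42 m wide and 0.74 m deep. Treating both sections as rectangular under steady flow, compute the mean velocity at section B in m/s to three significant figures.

Q = A₁V₁ = (8.31×1.35) × 0.84 = 9.424 m³/s
A₂ = 12.42 × 0.74 = 9.191 m²
V₂ = Q/A₂ = 9.424/9.191 = 1.025 m/s

1.03 m/s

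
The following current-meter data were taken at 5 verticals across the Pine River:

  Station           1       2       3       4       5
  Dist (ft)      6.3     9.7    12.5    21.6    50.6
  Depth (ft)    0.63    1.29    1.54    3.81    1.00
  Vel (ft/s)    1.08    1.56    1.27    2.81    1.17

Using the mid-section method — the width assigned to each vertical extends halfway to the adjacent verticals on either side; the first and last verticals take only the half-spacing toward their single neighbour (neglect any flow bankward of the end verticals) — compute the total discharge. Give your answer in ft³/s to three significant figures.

240 ft³/s

w_1 = (9.7 − 6.3)/2 = 1.7 ft; q_1 = 1.08 × 0.63 × 1.7 = 1.157 ft³/s
w_2 = (12.5 − 6.3)/2 = 3.1 ft; q_2 = 1.56 × 1.29 × 3.1 = 6.238 ft³/s
w_3 = (21.6 − 9.7)/2 = 5.95 ft; q_3 = 1.27 × 1.54 × 5.95 = 11.64 ft³/s
w_4 = (50.6 − 12.5)/2 = 19.05 ft; q_4 = 2.81 × 3.81 × 19.05 = 204.0 ft³/s
w_5 = (50.6 − 21.6)/2 = 14.5 ft; q_5 = 1.17 × 1.00 × 14.5 = 16.97 ft³/s
Q = Σ qᵢ = 239.9 ft³/s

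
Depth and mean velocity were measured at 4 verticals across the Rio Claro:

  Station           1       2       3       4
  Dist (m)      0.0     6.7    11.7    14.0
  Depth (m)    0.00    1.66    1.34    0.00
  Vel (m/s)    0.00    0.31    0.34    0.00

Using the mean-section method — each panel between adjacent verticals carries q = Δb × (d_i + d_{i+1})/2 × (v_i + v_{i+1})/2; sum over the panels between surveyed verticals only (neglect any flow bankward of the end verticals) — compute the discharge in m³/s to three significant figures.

3.56 m³/s

Panel 1-2: Δb = 6.7 m, d̄ = (0.00+1.66)/2 = 0.83, v̄ = (0.00+0.31)/2 = 0.155 → q = 6.7×0.83×0.155 = 0.8620 m³/s
Panel 2-3: Δb = 5 m, d̄ = (1.66+1.34)/2 = 1.5, v̄ = (0.31+0.34)/2 = 0.325 → q = 5×1.5×0.325 = 2.438 m³/s
Panel 3-4: Δb = 2.3 m, d̄ = (1.34+0.00)/2 = 0.67, v̄ = (0.34+0.00)/2 = 0.17 → q = 2.3×0.67×0.17 = 0.2620 m³/s
Q = Σ q = 3.561 m³/s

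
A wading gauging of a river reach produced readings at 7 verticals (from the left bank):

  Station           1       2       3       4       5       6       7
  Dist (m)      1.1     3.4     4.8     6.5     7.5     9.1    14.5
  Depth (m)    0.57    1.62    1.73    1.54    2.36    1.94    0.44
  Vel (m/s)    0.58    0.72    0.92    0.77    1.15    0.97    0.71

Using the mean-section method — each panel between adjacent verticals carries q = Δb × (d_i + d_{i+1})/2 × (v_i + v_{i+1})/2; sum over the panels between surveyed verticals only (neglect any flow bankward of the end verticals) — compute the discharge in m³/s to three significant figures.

16.8 m³/s

Panel 1-2: Δb = 2.3 m, d̄ = (0.57+1.62)/2 = 1.095, v̄ = (0.58+0.72)/2 = 0.65 → q = 2.3×1.095×0.65 = 1.637 m³/s
Panel 2-3: Δb = 1.4 m, d̄ = (1.62+1.73)/2 = 1.675, v̄ = (0.72+0.92)/2 = 0.82 → q = 1.4×1.675×0.82 = 1.923 m³/s
Panel 3-4: Δb = 1.7 m, d̄ = (1.73+1.54)/2 = 1.635, v̄ = (0.92+0.77)/2 = 0.845 → q = 1.7×1.635×0.845 = 2.349 m³/s
Panel 4-5: Δb = 1 m, d̄ = (1.54+2.36)/2 = 1.95, v̄ = (0.77+1.15)/2 = 0.96 → q = 1×1.95×0.96 = 1.872 m³/s
Panel 5-6: Δb = 1.6 m, d̄ = (2.36+1.94)/2 = 2.15, v̄ = (1.15+0.97)/2 = 1.06 → q = 1.6×2.15×1.06 = 3.646 m³/s
Panel 6-7: Δb = 5.4 m, d̄ = (1.94+0.44)/2 = 1.19, v̄ = (0.97+0.71)/2 = 0.84 → q = 5.4×1.19×0.84 = 5.398 m³/s
Q = Σ q = 16.82 m³/s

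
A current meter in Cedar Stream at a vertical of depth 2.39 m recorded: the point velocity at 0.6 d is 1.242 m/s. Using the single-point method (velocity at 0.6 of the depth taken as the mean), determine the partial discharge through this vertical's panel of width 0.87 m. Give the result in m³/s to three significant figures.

v̄ = v₀.₆ = 1.242 m/s
q = v̄ × d × w = 1.242 × 2.39 × 0.87 = 2.582 m³/s

2.58 m³/s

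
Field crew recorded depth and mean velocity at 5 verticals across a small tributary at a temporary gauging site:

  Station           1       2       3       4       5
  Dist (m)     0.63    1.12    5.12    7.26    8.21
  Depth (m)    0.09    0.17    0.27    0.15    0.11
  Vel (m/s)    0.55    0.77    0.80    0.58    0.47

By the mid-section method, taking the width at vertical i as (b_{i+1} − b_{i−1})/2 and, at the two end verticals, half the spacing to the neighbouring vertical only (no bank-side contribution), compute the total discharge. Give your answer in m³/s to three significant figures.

1.13 m³/s

w_1 = (1.12 − 0.63)/2 = 0.245 m; q_1 = 0.55 × 0.09 × 0.245 = 0.01213 m³/s
w_2 = (5.12 − 0.63)/2 = 2.245 m; q_2 = 0.77 × 0.17 × 2.245 = 0.2939 m³/s
w_3 = (7.26 − 1.12)/2 = 3.07 m; q_3 = 0.80 × 0.27 × 3.07 = 0.6631 m³/s
w_4 = (8.21 − 5.12)/2 = 1.545 m; q_4 = 0.58 × 0.15 × 1.545 = 0.1344 m³/s
w_5 = (8.21 − 7.26)/2 = 0.475 m; q_5 = 0.47 × 0.11 × 0.475 = 0.02456 m³/s
Q = Σ qᵢ = 1.128 m³/s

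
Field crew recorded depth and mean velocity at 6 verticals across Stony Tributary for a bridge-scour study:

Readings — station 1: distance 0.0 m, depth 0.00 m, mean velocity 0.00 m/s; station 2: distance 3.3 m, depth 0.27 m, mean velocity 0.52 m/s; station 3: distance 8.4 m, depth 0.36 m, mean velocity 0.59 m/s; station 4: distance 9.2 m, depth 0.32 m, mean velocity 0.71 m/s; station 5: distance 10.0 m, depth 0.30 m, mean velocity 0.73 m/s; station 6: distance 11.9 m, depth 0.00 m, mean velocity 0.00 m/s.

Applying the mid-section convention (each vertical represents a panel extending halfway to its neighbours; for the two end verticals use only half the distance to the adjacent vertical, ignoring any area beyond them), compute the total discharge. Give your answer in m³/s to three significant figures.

1.69 m³/s

w_2 = (8.4 − 0.0)/2 = 4.2 m; q_2 = 0.52 × 0.27 × 4.2 = 0.5897 m³/s
w_3 = (9.2 − 3.3)/2 = 2.95 m; q_3 = 0.59 × 0.36 × 2.95 = 0.6266 m³/s
w_4 = (10.0 − 8.4)/2 = 0.8 m; q_4 = 0.71 × 0.32 × 0.8 = 0.1818 m³/s
w_5 = (11.9 − 9.2)/2 = 1.35 m; q_5 = 0.73 × 0.30 × 1.35 = 0.2957 m³/s
Stations 1, 6 contribute zero (depth or velocity is 0).
Q = Σ qᵢ = 1.694 m³/s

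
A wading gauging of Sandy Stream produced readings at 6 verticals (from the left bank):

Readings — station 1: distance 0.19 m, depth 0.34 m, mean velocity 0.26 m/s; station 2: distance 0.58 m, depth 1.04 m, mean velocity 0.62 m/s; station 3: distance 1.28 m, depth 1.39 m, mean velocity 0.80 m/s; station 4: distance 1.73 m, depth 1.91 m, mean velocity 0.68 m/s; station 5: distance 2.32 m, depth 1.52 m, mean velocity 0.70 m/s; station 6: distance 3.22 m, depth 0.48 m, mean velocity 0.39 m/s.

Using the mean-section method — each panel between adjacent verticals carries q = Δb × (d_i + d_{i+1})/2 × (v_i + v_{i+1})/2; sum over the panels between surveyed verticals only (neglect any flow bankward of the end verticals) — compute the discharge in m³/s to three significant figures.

Panel 1-2: Δb = 0.39 m, d̄ = (0.34+1.04)/2 = 0.69, v̄ = (0.26+0.62)/2 = 0.44 → q = 0.39×0.69×0.44 = 0.1184 m³/s
Panel 2-3: Δb = 0.7 m, d̄ = (1.04+1.39)/2 = 1.215, v̄ = (0.62+0.80)/2 = 0.71 → q = 0.7×1.215×0.71 = 0.6039 m³/s
Panel 3-4: Δb = 0.45 m, d̄ = (1.39+1.91)/2 = 1.65, v̄ = (0.80+0.68)/2 = 0.74 → q = 0.45×1.65×0.74 = 0.5495 m³/s
Panel 4-5: Δb = 0.59 m, d̄ = (1.91+1.52)/2 = 1.715, v̄ = (0.68+0.70)/2 = 0.69 → q = 0.59×1.715×0.69 = 0.6982 m³/s
Panel 5-6: Δb = 0.9 m, d̄ = (1.52+0.48)/2 = 1, v̄ = (0.70+0.39)/2 = 0.545 → q = 0.9×1×0.545 = 0.4905 m³/s
Q = Σ q = 2.460 m³/s

2.46 m³/s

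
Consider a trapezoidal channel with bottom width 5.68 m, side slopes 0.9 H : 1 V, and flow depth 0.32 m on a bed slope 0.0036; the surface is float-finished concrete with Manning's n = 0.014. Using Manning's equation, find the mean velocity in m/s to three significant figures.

1.89 m/s

A = (b + z·y)·y = (5.68 + 0.9×0.32)×0.32 = 1.910 m²
P = b + 2y√(1+z²) = 5.68 + 2×0.32×√(1+0.9²) = 6.541 m
R = A/P = 1.910/6.541 = 0.2920 m
Q = (1/n)·A·R^(2/3)·S^(1/2) = (1/0.014) × 1.910 × 0.2920^(2/3) × 0.0036^(1/2) = 3.602 m³/s
V = Q/A = 3.602/1.910 = 1.886 m/s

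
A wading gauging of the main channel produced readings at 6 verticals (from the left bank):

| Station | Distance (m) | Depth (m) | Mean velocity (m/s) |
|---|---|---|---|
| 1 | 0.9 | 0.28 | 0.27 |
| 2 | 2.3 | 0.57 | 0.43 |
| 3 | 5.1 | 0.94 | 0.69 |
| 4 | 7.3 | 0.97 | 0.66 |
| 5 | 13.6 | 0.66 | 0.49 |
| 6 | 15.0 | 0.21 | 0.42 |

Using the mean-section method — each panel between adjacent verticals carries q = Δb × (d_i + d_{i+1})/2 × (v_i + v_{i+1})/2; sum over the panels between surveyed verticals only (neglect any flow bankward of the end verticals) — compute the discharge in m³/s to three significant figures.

Panel 1-2: Δb = 1.4 m, d̄ = (0.28+0.57)/2 = 0.425, v̄ = (0.27+0.43)/2 = 0.35 → q = 1.4×0.425×0.35 = 0.2083 m³/s
Panel 2-3: Δb = 2.8 m, d̄ = (0.57+0.94)/2 = 0.755, v̄ = (0.43+0.69)/2 = 0.56 → q = 2.8×0.755×0.56 = 1.184 m³/s
Panel 3-4: Δb = 2.2 m, d̄ = (0.94+0.97)/2 = 0.955, v̄ = (0.69+0.66)/2 = 0.675 → q = 2.2×0.955×0.675 = 1.418 m³/s
Panel 4-5: Δb = 6.3 m, d̄ = (0.97+0.66)/2 = 0.815, v̄ = (0.66+0.49)/2 = 0.575 → q = 6.3×0.815×0.575 = 2.952 m³/s
Panel 5-6: Δb = 1.4 m, d̄ = (0.66+0.21)/2 = 0.435, v̄ = (0.49+0.42)/2 = 0.455 → q = 1.4×0.435×0.455 = 0.2771 m³/s
Q = Σ q = 6.040 m³/s

6.04 m³/s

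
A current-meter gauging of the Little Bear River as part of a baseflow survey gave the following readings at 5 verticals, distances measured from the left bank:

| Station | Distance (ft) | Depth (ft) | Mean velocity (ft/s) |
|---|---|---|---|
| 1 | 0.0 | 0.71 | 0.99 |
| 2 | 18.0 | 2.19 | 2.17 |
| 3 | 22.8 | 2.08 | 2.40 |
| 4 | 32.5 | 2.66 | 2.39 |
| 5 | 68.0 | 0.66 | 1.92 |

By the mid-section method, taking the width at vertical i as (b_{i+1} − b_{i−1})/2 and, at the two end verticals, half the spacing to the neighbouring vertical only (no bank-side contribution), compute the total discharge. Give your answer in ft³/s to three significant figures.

w_1 = (18.0 − 0.0)/2 = 9 ft; q_1 = 0.99 × 0.71 × 9 = 6.326 ft³/s
w_2 = (22.8 − 0.0)/2 = 11.4 ft; q_2 = 2.17 × 2.19 × 11.4 = 54.18 ft³/s
w_3 = (32.5 − 18.0)/2 = 7.25 ft; q_3 = 2.40 × 2.08 × 7.25 = 36.19 ft³/s
w_4 = (68.0 − 22.8)/2 = 22.6 ft; q_4 = 2.39 × 2.66 × 22.6 = 143.7 ft³/s
w_5 = (68.0 − 32.5)/2 = 17.75 ft; q_5 = 1.92 × 0.66 × 17.75 = 22.49 ft³/s
Q = Σ qᵢ = 262.9 ft³/s

263 ft³/s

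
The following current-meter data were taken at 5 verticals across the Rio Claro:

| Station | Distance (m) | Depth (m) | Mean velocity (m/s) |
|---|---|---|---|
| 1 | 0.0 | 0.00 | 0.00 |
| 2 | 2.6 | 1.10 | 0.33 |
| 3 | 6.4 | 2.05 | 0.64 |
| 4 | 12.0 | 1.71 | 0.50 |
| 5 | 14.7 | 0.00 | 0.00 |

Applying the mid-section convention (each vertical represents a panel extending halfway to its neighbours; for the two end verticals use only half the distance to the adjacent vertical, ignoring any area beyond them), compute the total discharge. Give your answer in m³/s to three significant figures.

10.9 m³/s

w_2 = (6.4 − 0.0)/2 = 3.2 m; q_2 = 0.33 × 1.10 × 3.2 = 1.162 m³/s
w_3 = (12.0 − 2.6)/2 = 4.7 m; q_3 = 0.64 × 2.05 × 4.7 = 6.166 m³/s
w_4 = (14.7 − 6.4)/2 = 4.15 m; q_4 = 0.50 × 1.71 × 4.15 = 3.548 m³/s
Stations 1, 5 contribute zero (depth or velocity is 0).
Q = Σ qᵢ = 10.88 m³/s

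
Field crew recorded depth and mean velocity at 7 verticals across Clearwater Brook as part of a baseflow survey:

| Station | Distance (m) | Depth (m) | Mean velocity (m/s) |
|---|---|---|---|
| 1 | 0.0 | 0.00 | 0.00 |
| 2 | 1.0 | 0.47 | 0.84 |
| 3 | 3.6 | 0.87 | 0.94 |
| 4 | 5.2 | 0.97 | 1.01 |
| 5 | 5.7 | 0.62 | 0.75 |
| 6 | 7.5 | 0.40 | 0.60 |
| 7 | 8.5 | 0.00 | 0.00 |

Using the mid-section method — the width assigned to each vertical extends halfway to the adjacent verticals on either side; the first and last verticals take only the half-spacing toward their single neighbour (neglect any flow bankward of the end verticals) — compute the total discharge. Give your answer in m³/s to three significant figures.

4.33 m³/s

w_2 = (3.6 − 0.0)/2 = 1.8 m; q_2 = 0.84 × 0.47 × 1.8 = 0.7106 m³/s
w_3 = (5.2 − 1.0)/2 = 2.1 m; q_3 = 0.94 × 0.87 × 2.1 = 1.717 m³/s
w_4 = (5.7 − 3.6)/2 = 1.05 m; q_4 = 1.01 × 0.97 × 1.05 = 1.029 m³/s
w_5 = (7.5 − 5.2)/2 = 1.15 m; q_5 = 0.75 × 0.62 × 1.15 = 0.5348 m³/s
w_6 = (8.5 − 5.7)/2 = 1.4 m; q_6 = 0.60 × 0.40 × 1.4 = 0.3360 m³/s
Stations 1, 7 contribute zero (depth or velocity is 0).
Q = Σ qᵢ = 4.327 m³/s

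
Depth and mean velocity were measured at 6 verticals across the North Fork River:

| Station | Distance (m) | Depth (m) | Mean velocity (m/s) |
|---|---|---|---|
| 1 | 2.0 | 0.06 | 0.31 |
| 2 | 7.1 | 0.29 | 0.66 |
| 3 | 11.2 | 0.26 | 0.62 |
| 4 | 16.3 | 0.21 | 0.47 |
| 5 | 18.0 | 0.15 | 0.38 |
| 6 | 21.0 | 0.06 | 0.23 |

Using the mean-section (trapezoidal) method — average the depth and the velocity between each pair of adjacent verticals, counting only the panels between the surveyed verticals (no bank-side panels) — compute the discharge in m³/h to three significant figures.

7320 m³/h

Panel 1-2: Δb = 5.1 m, d̄ = (0.06+0.29)/2 = 0.175, v̄ = (0.31+0.66)/2 = 0.485 → q = 5.1×0.175×0.485 = 0.4329 m³/s
Panel 2-3: Δb = 4.1 m, d̄ = (0.29+0.26)/2 = 0.275, v̄ = (0.66+0.62)/2 = 0.64 → q = 4.1×0.275×0.64 = 0.7216 m³/s
Panel 3-4: Δb = 5.1 m, d̄ = (0.26+0.21)/2 = 0.235, v̄ = (0.62+0.47)/2 = 0.545 → q = 5.1×0.235×0.545 = 0.6532 m³/s
Panel 4-5: Δb = 1.7 m, d̄ = (0.21+0.15)/2 = 0.18, v̄ = (0.47+0.38)/2 = 0.425 → q = 1.7×0.18×0.425 = 0.1301 m³/s
Panel 5-6: Δb = 3 m, d̄ = (0.15+0.06)/2 = 0.105, v̄ = (0.38+0.23)/2 = 0.305 → q = 3×0.105×0.305 = 0.09608 m³/s
Q = Σ q = 2.034 m³/s
= 2.034 × 3600 = 7322 m³/h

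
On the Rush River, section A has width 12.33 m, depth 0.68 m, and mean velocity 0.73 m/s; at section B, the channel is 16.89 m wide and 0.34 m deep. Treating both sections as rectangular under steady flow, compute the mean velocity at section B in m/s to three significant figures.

1.07 m/s

Q = A₁V₁ = (12.33×0.68) × 0.73 = 6.121 m³/s
A₂ = 16.89 × 0.34 = 5.743 m²
V₂ = Q/A₂ = 6.121/5.743 = 1.066 m/s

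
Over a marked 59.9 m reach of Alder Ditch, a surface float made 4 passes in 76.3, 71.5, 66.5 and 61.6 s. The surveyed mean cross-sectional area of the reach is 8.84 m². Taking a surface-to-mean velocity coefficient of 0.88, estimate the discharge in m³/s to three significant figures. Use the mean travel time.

t̄ = (76.3 + 71.5 + 66.5 + 61.6) / 4 = 68.975 s
v_surface = L / t̄ = 59.9 / 68.975 = 0.8684 m/s
v_mean = 0.88 × 0.8684 = 0.7642 m/s
Q = A × v_mean = 8.84 × 0.7642 = 6.756 m³/s

6.76 m³/s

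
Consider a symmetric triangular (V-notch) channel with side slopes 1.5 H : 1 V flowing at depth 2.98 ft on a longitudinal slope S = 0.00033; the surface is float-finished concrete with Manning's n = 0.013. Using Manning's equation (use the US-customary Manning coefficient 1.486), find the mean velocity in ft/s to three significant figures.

A = z·y² = 1.5×2.98² = 13.32 ft²
P = 2y√(1+z²) = 2×2.98×√(1+1.5²) = 10.74 ft
R = A/P = 13.32/10.74 = 1.240 ft
Q = (1.486/n)·A·R^(2/3)·S^(1/2) = (1.486/0.013) × 13.32 × 1.240^(2/3) × 0.00033^(1/2) = 31.92 ft³/s
V = Q/A = 31.92/13.32 = 2.396 ft/s

2.40 ft/s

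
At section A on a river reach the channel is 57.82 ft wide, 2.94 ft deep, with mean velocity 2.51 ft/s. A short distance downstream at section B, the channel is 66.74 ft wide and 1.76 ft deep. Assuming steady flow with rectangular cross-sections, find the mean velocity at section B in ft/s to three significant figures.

Q = A₁V₁ = (57.82×2.94) × 2.51 = 426.7 ft³/s
A₂ = 66.74 × 1.76 = 117.5 ft²
V₂ = Q/A₂ = 426.7/117.5 = 3.632 ft/s

3.63 ft/s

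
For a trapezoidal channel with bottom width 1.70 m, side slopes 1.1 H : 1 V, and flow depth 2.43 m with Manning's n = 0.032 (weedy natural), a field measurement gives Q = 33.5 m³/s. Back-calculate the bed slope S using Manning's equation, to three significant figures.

A = (b + z·y)·y = (1.70 + 1.1×2.43)×2.43 = 10.63 m²
P = b + 2y√(1+z²) = 1.70 + 2×2.43×√(1+1.1²) = 8.925 m
R = A/P = 10.63/8.925 = 1.191 m
S = (Q·n / (1·A·R^(2/3)))² = (33.5×0.032 / (1×10.63×1.123))² = 0.008064

0.00806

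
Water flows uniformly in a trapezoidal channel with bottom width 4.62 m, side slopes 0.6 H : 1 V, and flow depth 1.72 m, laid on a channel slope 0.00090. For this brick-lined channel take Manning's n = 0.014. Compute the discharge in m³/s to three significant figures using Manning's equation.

22.6 m³/s

A = (b + z·y)·y = (4.62 + 0.6×1.72)×1.72 = 9.721 m²
P = b + 2y√(1+z²) = 4.62 + 2×1.72×√(1+0.6²) = 8.632 m
R = A/P = 9.721/8.632 = 1.126 m
Q = (1/n)·A·R^(2/3)·S^(1/2) = (1/0.014) × 9.721 × 1.126^(2/3) × 0.00090^(1/2) = 22.55 m³/s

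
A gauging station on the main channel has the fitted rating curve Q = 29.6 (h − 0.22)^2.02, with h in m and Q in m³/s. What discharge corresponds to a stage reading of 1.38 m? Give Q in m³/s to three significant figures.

Q = 29.6 × (1.38 − 0.22)^2.02 = 29.6 × 1.16^2.02 = 39.95 m³/s

39.9 m³/s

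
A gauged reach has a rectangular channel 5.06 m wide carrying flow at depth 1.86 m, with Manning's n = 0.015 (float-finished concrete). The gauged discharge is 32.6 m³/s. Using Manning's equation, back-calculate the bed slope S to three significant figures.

A = b·y = 5.06 × 1.86 = 9.412 m²
P = b + 2y = 5.06 + 2×1.86 = 8.780 m
R = A/P = 9.412/8.780 = 1.072 m
S = (Q·n / (1·A·R^(2/3)))² = (32.6×0.015 / (1×9.412×1.047))² = 0.002461

0.00246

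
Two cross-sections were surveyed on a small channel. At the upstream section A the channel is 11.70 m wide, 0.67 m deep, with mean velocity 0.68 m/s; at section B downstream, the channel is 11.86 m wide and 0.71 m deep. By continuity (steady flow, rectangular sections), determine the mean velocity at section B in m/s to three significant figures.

0.633 m/s

Q = A₁V₁ = (11.70×0.67) × 0.68 = 5.331 m³/s
A₂ = 11.86 × 0.71 = 8.421 m²
V₂ = Q/A₂ = 5.331/8.421 = 0.6330 m/s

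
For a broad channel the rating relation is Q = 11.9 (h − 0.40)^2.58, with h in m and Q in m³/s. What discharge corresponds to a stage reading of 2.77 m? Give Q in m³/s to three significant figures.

Q = 11.9 × (2.77 − 0.40)^2.58 = 11.9 × 2.37^2.58 = 110.3 m³/s

110 m³/s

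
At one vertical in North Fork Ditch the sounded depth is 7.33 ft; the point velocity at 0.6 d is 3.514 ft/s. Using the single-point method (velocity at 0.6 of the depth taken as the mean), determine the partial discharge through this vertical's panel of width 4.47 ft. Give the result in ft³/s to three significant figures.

v̄ = v₀.₆ = 3.514 ft/s
q = v̄ × d × w = 3.514 × 7.33 × 4.47 = 115.1 ft³/s

115 ft³/s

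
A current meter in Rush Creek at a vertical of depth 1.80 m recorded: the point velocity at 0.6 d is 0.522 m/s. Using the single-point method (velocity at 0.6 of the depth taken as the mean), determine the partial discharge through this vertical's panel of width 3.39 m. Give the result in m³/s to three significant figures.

3.19 m³/s

v̄ = v₀.₆ = 0.522 m/s
q = v̄ × d × w = 0.5220 × 1.80 × 3.39 = 3.185 m³/s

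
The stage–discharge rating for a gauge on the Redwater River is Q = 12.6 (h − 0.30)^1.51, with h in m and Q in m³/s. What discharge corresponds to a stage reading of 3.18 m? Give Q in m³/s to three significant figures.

Q = 12.6 × (3.18 − 0.30)^1.51 = 12.6 × 2.88^1.51 = 62.24 m³/s

62.2 m³/s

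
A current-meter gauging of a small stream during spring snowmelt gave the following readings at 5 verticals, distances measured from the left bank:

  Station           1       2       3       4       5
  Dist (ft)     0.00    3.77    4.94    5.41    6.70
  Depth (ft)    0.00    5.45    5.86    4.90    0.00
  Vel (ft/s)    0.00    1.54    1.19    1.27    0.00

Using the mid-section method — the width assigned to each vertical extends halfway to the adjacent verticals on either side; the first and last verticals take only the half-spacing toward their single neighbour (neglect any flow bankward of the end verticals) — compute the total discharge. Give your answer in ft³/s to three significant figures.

w_2 = (4.94 − 0.00)/2 = 2.47 ft; q_2 = 1.54 × 5.45 × 2.47 = 20.73 ft³/s
w_3 = (5.41 − 3.77)/2 = 0.82 ft; q_3 = 1.19 × 5.86 × 0.82 = 5.718 ft³/s
w_4 = (6.70 − 4.94)/2 = 0.88 ft; q_4 = 1.27 × 4.90 × 0.88 = 5.476 ft³/s
Stations 1, 5 contribute zero (depth or velocity is 0).
Q = Σ qᵢ = 31.93 ft³/s

31.9 ft³/s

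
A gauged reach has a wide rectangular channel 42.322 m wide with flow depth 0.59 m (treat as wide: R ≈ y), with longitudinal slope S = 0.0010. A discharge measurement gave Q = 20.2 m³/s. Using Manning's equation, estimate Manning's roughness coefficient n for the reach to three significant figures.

0.0275

A = b·y = 42.322 × 0.59 = 24.97 m²
Wide channel: R ≈ y = 0.59 m
n = (1/Q)·A·R^(2/3)·S^(1/2) = (1/20.2) × 24.97 × 0.7035 × 0.03162 = 0.02750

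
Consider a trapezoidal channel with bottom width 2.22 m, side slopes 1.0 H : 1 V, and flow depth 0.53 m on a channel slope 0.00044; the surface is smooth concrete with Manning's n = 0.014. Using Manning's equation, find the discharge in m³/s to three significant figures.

1.17 m³/s

A = (b + z·y)·y = (2.22 + 1.0×0.53)×0.53 = 1.458 m²
P = b + 2y√(1+z²) = 2.22 + 2×0.53×√(1+1.0²) = 3.719 m
R = A/P = 1.458/3.719 = 0.3919 m
Q = (1/n)·A·R^(2/3)·S^(1/2) = (1/0.014) × 1.458 × 0.3919^(2/3) × 0.00044^(1/2) = 1.169 m³/s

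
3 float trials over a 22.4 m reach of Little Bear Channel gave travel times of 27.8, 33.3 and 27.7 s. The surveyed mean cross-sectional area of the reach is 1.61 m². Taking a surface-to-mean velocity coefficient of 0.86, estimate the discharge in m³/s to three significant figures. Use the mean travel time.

t̄ = (27.8 + 33.3 + 27.7) / 3 = 29.6 s
v_surface = L / t̄ = 22.4 / 29.6 = 0.7568 m/s
v_mean = 0.86 × 0.7568 = 0.6508 m/s
Q = A × v_mean = 1.61 × 0.6508 = 1.048 m³/s

1.05 m³/s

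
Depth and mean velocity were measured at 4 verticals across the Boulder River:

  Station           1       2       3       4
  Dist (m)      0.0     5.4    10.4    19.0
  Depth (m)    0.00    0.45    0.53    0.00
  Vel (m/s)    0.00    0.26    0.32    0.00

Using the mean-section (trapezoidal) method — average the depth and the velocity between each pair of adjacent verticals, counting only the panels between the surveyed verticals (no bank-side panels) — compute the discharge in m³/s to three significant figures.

1.23 m³/s

Panel 1-2: Δb = 5.4 m, d̄ = (0.00+0.45)/2 = 0.225, v̄ = (0.00+0.26)/2 = 0.13 → q = 5.4×0.225×0.13 = 0.1580 m³/s
Panel 2-3: Δb = 5 m, d̄ = (0.45+0.53)/2 = 0.49, v̄ = (0.26+0.32)/2 = 0.29 → q = 5×0.49×0.29 = 0.7105 m³/s
Panel 3-4: Δb = 8.6 m, d̄ = (0.53+0.00)/2 = 0.265, v̄ = (0.32+0.00)/2 = 0.16 → q = 8.6×0.265×0.16 = 0.3646 m³/s
Q = Σ q = 1.233 m³/s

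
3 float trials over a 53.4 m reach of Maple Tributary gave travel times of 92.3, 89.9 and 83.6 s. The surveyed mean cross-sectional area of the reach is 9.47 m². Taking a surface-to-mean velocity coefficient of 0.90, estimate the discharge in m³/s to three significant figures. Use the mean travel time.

5.14 m³/s

t̄ = (92.3 + 89.9 + 83.6) / 3 = 88.6 s
v_surface = L / t̄ = 53.4 / 88.6 = 0.6027 m/s
v_mean = 0.90 × 0.6027 = 0.5424 m/s
Q = A × v_mean = 9.47 × 0.5424 = 5.137 m³/s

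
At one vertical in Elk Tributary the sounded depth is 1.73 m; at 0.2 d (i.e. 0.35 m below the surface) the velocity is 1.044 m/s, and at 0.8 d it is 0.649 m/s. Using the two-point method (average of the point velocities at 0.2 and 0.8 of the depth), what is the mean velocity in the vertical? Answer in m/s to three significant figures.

v̄ = (1.044 + 0.649) / 2 = 0.8465 m/s

0.847 m/s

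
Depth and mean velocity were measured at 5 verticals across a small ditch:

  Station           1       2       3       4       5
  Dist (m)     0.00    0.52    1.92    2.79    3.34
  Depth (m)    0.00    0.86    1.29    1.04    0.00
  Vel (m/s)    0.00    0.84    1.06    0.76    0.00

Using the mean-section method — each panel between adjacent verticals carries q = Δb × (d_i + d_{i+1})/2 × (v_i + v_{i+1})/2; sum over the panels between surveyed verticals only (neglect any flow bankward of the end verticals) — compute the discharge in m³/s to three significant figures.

2.55 m³/s

Panel 1-2: Δb = 0.52 m, d̄ = (0.00+0.86)/2 = 0.43, v̄ = (0.00+0.84)/2 = 0.42 → q = 0.52×0.43×0.42 = 0.09391 m³/s
Panel 2-3: Δb = 1.4 m, d̄ = (0.86+1.29)/2 = 1.075, v̄ = (0.84+1.06)/2 = 0.95 → q = 1.4×1.075×0.95 = 1.430 m³/s
Panel 3-4: Δb = 0.87 m, d̄ = (1.29+1.04)/2 = 1.165, v̄ = (1.06+0.76)/2 = 0.91 → q = 0.87×1.165×0.91 = 0.9223 m³/s
Panel 4-5: Δb = 0.55 m, d̄ = (1.04+0.00)/2 = 0.52, v̄ = (0.76+0.00)/2 = 0.38 → q = 0.55×0.52×0.38 = 0.1087 m³/s
Q = Σ q = 2.555 m³/s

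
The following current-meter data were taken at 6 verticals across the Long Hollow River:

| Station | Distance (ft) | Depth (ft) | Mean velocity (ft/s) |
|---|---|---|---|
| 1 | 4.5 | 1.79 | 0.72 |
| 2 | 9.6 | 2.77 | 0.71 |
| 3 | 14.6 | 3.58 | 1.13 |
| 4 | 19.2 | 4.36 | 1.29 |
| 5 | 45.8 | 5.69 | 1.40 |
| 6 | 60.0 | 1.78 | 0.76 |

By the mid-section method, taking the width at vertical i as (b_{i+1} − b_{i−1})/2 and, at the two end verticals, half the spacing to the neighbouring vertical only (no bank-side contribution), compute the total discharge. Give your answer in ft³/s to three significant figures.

292 ft³/s

w_1 = (9.6 − 4.5)/2 = 2.55 ft; q_1 = 0.72 × 1.79 × 2.55 = 3.286 ft³/s
w_2 = (14.6 − 4.5)/2 = 5.05 ft; q_2 = 0.71 × 2.77 × 5.05 = 9.932 ft³/s
w_3 = (19.2 − 9.6)/2 = 4.8 ft; q_3 = 1.13 × 3.58 × 4.8 = 19.42 ft³/s
w_4 = (45.8 − 14.6)/2 = 15.6 ft; q_4 = 1.29 × 4.36 × 15.6 = 87.74 ft³/s
w_5 = (60.0 − 19.2)/2 = 20.4 ft; q_5 = 1.40 × 5.69 × 20.4 = 162.5 ft³/s
w_6 = (60.0 − 45.8)/2 = 7.1 ft; q_6 = 0.76 × 1.78 × 7.1 = 9.605 ft³/s
Q = Σ qᵢ = 292.5 ft³/s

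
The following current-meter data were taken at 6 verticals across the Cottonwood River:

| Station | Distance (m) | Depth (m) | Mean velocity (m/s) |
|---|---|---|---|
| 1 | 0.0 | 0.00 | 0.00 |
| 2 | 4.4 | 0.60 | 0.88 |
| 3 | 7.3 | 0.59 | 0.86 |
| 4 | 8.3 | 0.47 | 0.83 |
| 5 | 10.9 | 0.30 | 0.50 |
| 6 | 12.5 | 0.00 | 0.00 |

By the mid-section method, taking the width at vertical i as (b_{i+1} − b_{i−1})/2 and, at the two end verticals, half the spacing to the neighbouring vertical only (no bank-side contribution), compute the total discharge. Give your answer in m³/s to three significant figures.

w_2 = (7.3 − 0.0)/2 = 3.65 m; q_2 = 0.88 × 0.60 × 3.65 = 1.927 m³/s
w_3 = (8.3 − 4.4)/2 = 1.95 m; q_3 = 0.86 × 0.59 × 1.95 = 0.9894 m³/s
w_4 = (10.9 − 7.3)/2 = 1.8 m; q_4 = 0.83 × 0.47 × 1.8 = 0.7022 m³/s
w_5 = (12.5 − 8.3)/2 = 2.1 m; q_5 = 0.50 × 0.30 × 2.1 = 0.3150 m³/s
Stations 1, 6 contribute zero (depth or velocity is 0).
Q = Σ qᵢ = 3.934 m³/s

3.93 m³/s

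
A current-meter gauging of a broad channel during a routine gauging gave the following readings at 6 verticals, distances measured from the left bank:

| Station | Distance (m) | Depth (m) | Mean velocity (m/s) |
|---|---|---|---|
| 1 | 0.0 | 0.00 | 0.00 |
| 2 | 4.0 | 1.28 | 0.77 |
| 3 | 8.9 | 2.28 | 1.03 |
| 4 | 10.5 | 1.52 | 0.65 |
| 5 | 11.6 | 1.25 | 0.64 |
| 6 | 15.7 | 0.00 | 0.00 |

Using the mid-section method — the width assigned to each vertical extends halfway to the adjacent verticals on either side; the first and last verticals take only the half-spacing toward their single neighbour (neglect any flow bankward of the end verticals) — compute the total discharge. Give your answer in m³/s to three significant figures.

15.4 m³/s

w_2 = (8.9 − 0.0)/2 = 4.45 m; q_2 = 0.77 × 1.28 × 4.45 = 4.386 m³/s
w_3 = (10.5 − 4.0)/2 = 3.25 m; q_3 = 1.03 × 2.28 × 3.25 = 7.632 m³/s
w_4 = (11.6 − 8.9)/2 = 1.35 m; q_4 = 0.65 × 1.52 × 1.35 = 1.334 m³/s
w_5 = (15.7 − 10.5)/2 = 2.6 m; q_5 = 0.64 × 1.25 × 2.6 = 2.080 m³/s
Stations 1, 6 contribute zero (depth or velocity is 0).
Q = Σ qᵢ = 15.43 m³/s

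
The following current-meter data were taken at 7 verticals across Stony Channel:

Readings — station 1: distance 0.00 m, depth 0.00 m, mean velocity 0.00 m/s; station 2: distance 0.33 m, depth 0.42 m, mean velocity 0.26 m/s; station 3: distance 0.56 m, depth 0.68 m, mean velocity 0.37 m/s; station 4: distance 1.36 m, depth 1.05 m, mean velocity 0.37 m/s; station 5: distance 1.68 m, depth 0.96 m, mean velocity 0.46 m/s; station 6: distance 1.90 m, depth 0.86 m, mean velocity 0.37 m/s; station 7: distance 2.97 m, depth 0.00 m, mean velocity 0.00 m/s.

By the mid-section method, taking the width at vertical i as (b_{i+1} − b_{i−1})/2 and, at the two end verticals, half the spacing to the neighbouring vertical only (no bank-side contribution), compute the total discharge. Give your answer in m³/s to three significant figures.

0.702 m³/s

w_2 = (0.56 − 0.00)/2 = 0.28 m; q_2 = 0.26 × 0.42 × 0.28 = 0.03058 m³/s
w_3 = (1.36 − 0.33)/2 = 0.515 m; q_3 = 0.37 × 0.68 × 0.515 = 0.1296 m³/s
w_4 = (1.68 − 0.56)/2 = 0.56 m; q_4 = 0.37 × 1.05 × 0.56 = 0.2176 m³/s
w_5 = (1.90 − 1.36)/2 = 0.27 m; q_5 = 0.46 × 0.96 × 0.27 = 0.1192 m³/s
w_6 = (2.97 − 1.68)/2 = 0.645 m; q_6 = 0.37 × 0.86 × 0.645 = 0.2052 m³/s
Stations 1, 7 contribute zero (depth or velocity is 0).
Q = Σ qᵢ = 0.7022 m³/s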